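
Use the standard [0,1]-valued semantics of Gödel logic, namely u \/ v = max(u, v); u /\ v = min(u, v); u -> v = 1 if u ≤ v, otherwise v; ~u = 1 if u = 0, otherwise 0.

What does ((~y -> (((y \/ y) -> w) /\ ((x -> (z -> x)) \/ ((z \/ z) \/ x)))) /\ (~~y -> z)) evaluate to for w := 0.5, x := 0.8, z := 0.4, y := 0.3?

0.40

~y: Gödel ¬ of 0.3 = 0 (operand ≠ 0)
(y \/ y) = max(0.3, 0.3) = 0.3
((y \/ y) -> w): 0.3 ≤ 0.5, so result = 1
(z -> x): 0.4 ≤ 0.8, so result = 1
(x -> (z -> x)): 0.8 ≤ 1, so result = 1
(z \/ z) = max(0.4, 0.4) = 0.4
((z \/ z) \/ x) = max(0.4, 0.8) = 0.8
((x -> (z -> x)) \/ ((z \/ z) \/ x)) = max(1, 0.8) = 1
(((y \/ y) -> w) /\ ((x -> (z -> x)) \/ ((z \/ z) \/ x))) = min(1, 1) = 1
(~y -> (((y \/ y) -> w) /\ ((x -> (z -> x)) \/ ((z \/ z) \/ x)))): 0 ≤ 1, so result = 1
~y: Gödel ¬ of 0.3 = 0 (operand ≠ 0)
~~y: Gödel ¬ of 0 = 1 (operand is 0)
(~~y -> z): 1 > 0.4, so result = 0.4
((~y -> (((y \/ y) -> w) /\ ((x -> (z -> x)) \/ ((z \/ z) \/ x)))) /\ (~~y -> z)) = min(1, 0.4) = 0.4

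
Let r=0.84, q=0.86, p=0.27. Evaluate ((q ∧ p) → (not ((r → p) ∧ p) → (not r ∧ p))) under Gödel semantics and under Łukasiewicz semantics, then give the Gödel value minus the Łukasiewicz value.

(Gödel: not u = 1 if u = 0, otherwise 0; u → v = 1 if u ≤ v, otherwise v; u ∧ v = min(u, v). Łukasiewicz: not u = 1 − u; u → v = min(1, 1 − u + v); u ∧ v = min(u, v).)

0.00

Gödel evaluation:
  (q ∧ p) = min(0.86, 0.27) = 0.27
  (r → p): 0.84 > 0.27, so result = 0.27
  ((r → p) ∧ p) = min(0.27, 0.27) = 0.27
  not ((r → p) ∧ p): Gödel ¬ of 0.27 = 0 (operand ≠ 0)
  not r: Gödel ¬ of 0.84 = 0 (operand ≠ 0)
  (not r ∧ p) = min(0, 0.27) = 0
  (not ((r → p) ∧ p) → (not r ∧ p)): 0 ≤ 0, so result = 1
  ((q ∧ p) → (not ((r → p) ∧ p) → (not r ∧ p))): 0.27 ≤ 1, so result = 1
  Gödel value = 1
Łukasiewicz evaluation:
  (q ∧ p) = min(0.86, 0.27) = 0.27
  (r → p): min(1, 1 − 0.84 + 0.27) = 0.43
  ((r → p) ∧ p) = min(0.43, 0.27) = 0.27
  not ((r → p) ∧ p): Łukasiewicz ¬ gives 1 − 0.27 = 0.73
  not r: Łukasiewicz ¬ gives 1 − 0.84 = 0.16
  (not r ∧ p) = min(0.16, 0.27) = 0.16
  (not ((r → p) ∧ p) → (not r ∧ p)): min(1, 1 − 0.73 + 0.16) = 0.43
  ((q ∧ p) → (not ((r → p) ∧ p) → (not r ∧ p))): min(1, 1 − 0.27 + 0.43) = 1
  Łukasiewicz value = 1
Difference: 1 − 1 = 0.00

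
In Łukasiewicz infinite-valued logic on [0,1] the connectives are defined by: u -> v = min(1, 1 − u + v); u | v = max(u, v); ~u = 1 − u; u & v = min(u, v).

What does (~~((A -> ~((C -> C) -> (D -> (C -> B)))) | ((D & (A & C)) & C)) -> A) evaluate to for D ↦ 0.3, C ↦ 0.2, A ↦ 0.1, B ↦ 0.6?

0.20

(C -> C): min(1, 1 − 0.2 + 0.2) = 1
(C -> B): min(1, 1 − 0.2 + 0.6) = 1
(D -> (C -> B)): min(1, 1 − 0.3 + 1) = 1
((C -> C) -> (D -> (C -> B))): min(1, 1 − 1 + 1) = 1
~((C -> C) -> (D -> (C -> B))): Łukasiewicz ¬ gives 1 − 1 = 0
(A -> ~((C -> C) -> (D -> (C -> B)))): min(1, 1 − 0.1 + 0) = 0.9
(A & C) = min(0.1, 0.2) = 0.1
(D & (A & C)) = min(0.3, 0.1) = 0.1
((D & (A & C)) & C) = min(0.1, 0.2) = 0.1
((A -> ~((C -> C) -> (D -> (C -> B)))) | ((D & (A & C)) & C)) = max(0.9, 0.1) = 0.9
~((A -> ~((C -> C) -> (D -> (C -> B)))) | ((D & (A & C)) & C)): Łukasiewicz ¬ gives 1 − 0.9 = 0.1
~~((A -> ~((C -> C) -> (D -> (C -> B)))) | ((D & (A & C)) & C)): Łukasiewicz ¬ gives 1 − 0.1 = 0.9
(~~((A -> ~((C -> C) -> (D -> (C -> B)))) | ((D & (A & C)) & C)) -> A): min(1, 1 − 0.9 + 0.1) = 0.2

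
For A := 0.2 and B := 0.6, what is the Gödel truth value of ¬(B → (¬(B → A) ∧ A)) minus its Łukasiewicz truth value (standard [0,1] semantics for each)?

Gödel evaluation:
  (B → A): 0.6 > 0.2, so result = 0.2
  ¬(B → A): Gödel ¬ of 0.2 = 0 (operand ≠ 0)
  (¬(B → A) ∧ A) = min(0, 0.2) = 0
  (B → (¬(B → A) ∧ A)): 0.6 > 0, so result = 0
  ¬(B → (¬(B → A) ∧ A)): Gödel ¬ of 0 = 1 (operand is 0)
  Gödel value = 1
Łukasiewicz evaluation:
  (B → A): min(1, 1 − 0.6 + 0.2) = 0.6
  ¬(B → A): Łukasiewicz ¬ gives 1 − 0.6 = 0.4
  (¬(B → A) ∧ A) = min(0.4, 0.2) = 0.2
  (B → (¬(B → A) ∧ A)): min(1, 1 − 0.6 + 0.2) = 0.6
  ¬(B → (¬(B → A) ∧ A)): Łukasiewicz ¬ gives 1 − 0.6 = 0.4
  Łukasiewicz value = 0.4
Difference: 1 − 0.4 = 0.60

0.60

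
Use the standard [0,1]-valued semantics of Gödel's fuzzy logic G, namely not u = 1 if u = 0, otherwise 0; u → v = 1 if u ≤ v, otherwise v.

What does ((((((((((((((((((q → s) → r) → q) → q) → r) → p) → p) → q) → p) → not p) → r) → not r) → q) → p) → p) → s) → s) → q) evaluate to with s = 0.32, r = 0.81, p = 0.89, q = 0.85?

(q → s): 0.85 > 0.32, so result = 0.32
((q → s) → r): 0.32 ≤ 0.81, so result = 1
(((q → s) → r) → q): 1 > 0.85, so result = 0.85
((((q → s) → r) → q) → q): 0.85 ≤ 0.85, so result = 1
(((((q → s) → r) → q) → q) → r): 1 > 0.81, so result = 0.81
((((((q → s) → r) → q) → q) → r) → p): 0.81 ≤ 0.89, so result = 1
(((((((q → s) → r) → q) → q) → r) → p) → p): 1 > 0.89, so result = 0.89
((((((((q → s) → r) → q) → q) → r) → p) → p) → q): 0.89 > 0.85, so result = 0.85
(((((((((q → s) → r) → q) → q) → r) → p) → p) → q) → p): 0.85 ≤ 0.89, so result = 1
not p: Gödel ¬ of 0.89 = 0 (operand ≠ 0)
((((((((((q → s) → r) → q) → q) → r) → p) → p) → q) → p) → not p): 1 > 0, so result = 0
(((((((((((q → s) → r) → q) → q) → r) → p) → p) → q) → p) → not p) → r): 0 ≤ 0.81, so result = 1
not r: Gödel ¬ of 0.81 = 0 (operand ≠ 0)
((((((((((((q → s) → r) → q) → q) → r) → p) → p) → q) → p) → not p) → r) → not r): 1 > 0, so result = 0
(((((((((((((q → s) → r) → q) → q) → r) → p) → p) → q) → p) → not p) → r) → not r) → q): 0 ≤ 0.85, so result = 1
((((((((((((((q → s) → r) → q) → q) → r) → p) → p) → q) → p) → not p) → r) → not r) → q) → p): 1 > 0.89, so result = 0.89
(((((((((((((((q → s) → r) → q) → q) → r) → p) → p) → q) → p) → not p) → r) → not r) → q) → p) → p): 0.89 ≤ 0.89, so result = 1
((((((((((((((((q → s) → r) → q) → q) → r) → p) → p) → q) → p) → not p) → r) → not r) → q) → p) → p) → s): 1 > 0.32, so result = 0.32
(((((((((((((((((q → s) → r) → q) → q) → r) → p) → p) → q) → p) → not p) → r) → not r) → q) → p) → p) → s) → s): 0.32 ≤ 0.32, so result = 1
((((((((((((((((((q → s) → r) → q) → q) → r) → p) → p) → q) → p) → not p) → r) → not r) → q) → p) → p) → s) → s) → q): 1 > 0.85, so result = 0.85

0.85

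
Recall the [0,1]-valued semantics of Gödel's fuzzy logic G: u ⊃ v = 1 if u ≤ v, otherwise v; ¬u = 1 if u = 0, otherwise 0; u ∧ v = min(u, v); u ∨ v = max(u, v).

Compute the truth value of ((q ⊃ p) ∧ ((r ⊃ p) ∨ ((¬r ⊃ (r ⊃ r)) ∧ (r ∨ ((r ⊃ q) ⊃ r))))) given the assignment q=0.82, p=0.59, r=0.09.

(q ⊃ p): 0.82 > 0.59, so result = 0.59
(r ⊃ p): 0.09 ≤ 0.59, so result = 1
¬r: Gödel ¬ of 0.09 = 0 (operand ≠ 0)
(r ⊃ r): 0.09 ≤ 0.09, so result = 1
(¬r ⊃ (r ⊃ r)): 0 ≤ 1, so result = 1
(r ⊃ q): 0.09 ≤ 0.82, so result = 1
((r ⊃ q) ⊃ r): 1 > 0.09, so result = 0.09
(r ∨ ((r ⊃ q) ⊃ r)) = max(0.09, 0.09) = 0.09
((¬r ⊃ (r ⊃ r)) ∧ (r ∨ ((r ⊃ q) ⊃ r))) = min(1, 0.09) = 0.09
((r ⊃ p) ∨ ((¬r ⊃ (r ⊃ r)) ∧ (r ∨ ((r ⊃ q) ⊃ r)))) = max(1, 0.09) = 1
((q ⊃ p) ∧ ((r ⊃ p) ∨ ((¬r ⊃ (r ⊃ r)) ∧ (r ∨ ((r ⊃ q) ⊃ r))))) = min(0.59, 1) = 0.59

0.59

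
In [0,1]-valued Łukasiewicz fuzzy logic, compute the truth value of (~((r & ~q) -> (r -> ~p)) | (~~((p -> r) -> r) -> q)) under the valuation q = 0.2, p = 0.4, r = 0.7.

0.50

~q: Łukasiewicz ¬ gives 1 − 0.2 = 0.8
(r & ~q) = min(0.7, 0.8) = 0.7
~p: Łukasiewicz ¬ gives 1 − 0.4 = 0.6
(r -> ~p): min(1, 1 − 0.7 + 0.6) = 0.9
((r & ~q) -> (r -> ~p)): min(1, 1 − 0.7 + 0.9) = 1
~((r & ~q) -> (r -> ~p)): Łukasiewicz ¬ gives 1 − 1 = 0
(p -> r): min(1, 1 − 0.4 + 0.7) = 1
((p -> r) -> r): min(1, 1 − 1 + 0.7) = 0.7
~((p -> r) -> r): Łukasiewicz ¬ gives 1 − 0.7 = 0.3
~~((p -> r) -> r): Łukasiewicz ¬ gives 1 − 0.3 = 0.7
(~~((p -> r) -> r) -> q): min(1, 1 − 0.7 + 0.2) = 0.5
(~((r & ~q) -> (r -> ~p)) | (~~((p -> r) -> r) -> q)) = max(0, 0.5) = 0.5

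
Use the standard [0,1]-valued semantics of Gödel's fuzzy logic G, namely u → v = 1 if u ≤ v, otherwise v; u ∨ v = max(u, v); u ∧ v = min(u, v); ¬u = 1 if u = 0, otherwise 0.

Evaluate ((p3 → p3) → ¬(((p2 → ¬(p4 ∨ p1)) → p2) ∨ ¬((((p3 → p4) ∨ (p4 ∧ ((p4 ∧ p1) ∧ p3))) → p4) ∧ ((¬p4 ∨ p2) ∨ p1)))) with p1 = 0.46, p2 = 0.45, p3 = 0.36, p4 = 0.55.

0.00

(p3 → p3): 0.36 ≤ 0.36, so result = 1
(p4 ∨ p1) = max(0.55, 0.46) = 0.55
¬(p4 ∨ p1): Gödel ¬ of 0.55 = 0 (operand ≠ 0)
(p2 → ¬(p4 ∨ p1)): 0.45 > 0, so result = 0
((p2 → ¬(p4 ∨ p1)) → p2): 0 ≤ 0.45, so result = 1
(p3 → p4): 0.36 ≤ 0.55, so result = 1
(p4 ∧ p1) = min(0.55, 0.46) = 0.46
((p4 ∧ p1) ∧ p3) = min(0.46, 0.36) = 0.36
(p4 ∧ ((p4 ∧ p1) ∧ p3)) = min(0.55, 0.36) = 0.36
((p3 → p4) ∨ (p4 ∧ ((p4 ∧ p1) ∧ p3))) = max(1, 0.36) = 1
(((p3 → p4) ∨ (p4 ∧ ((p4 ∧ p1) ∧ p3))) → p4): 1 > 0.55, so result = 0.55
¬p4: Gödel ¬ of 0.55 = 0 (operand ≠ 0)
(¬p4 ∨ p2) = max(0, 0.45) = 0.45
((¬p4 ∨ p2) ∨ p1) = max(0.45, 0.46) = 0.46
((((p3 → p4) ∨ (p4 ∧ ((p4 ∧ p1) ∧ p3))) → p4) ∧ ((¬p4 ∨ p2) ∨ p1)) = min(0.55, 0.46) = 0.46
¬((((p3 → p4) ∨ (p4 ∧ ((p4 ∧ p1) ∧ p3))) → p4) ∧ ((¬p4 ∨ p2) ∨ p1)): Gödel ¬ of 0.46 = 0 (operand ≠ 0)
(((p2 → ¬(p4 ∨ p1)) → p2) ∨ ¬((((p3 → p4) ∨ (p4 ∧ ((p4 ∧ p1) ∧ p3))) → p4) ∧ ((¬p4 ∨ p2) ∨ p1))) = max(1, 0) = 1
¬(((p2 → ¬(p4 ∨ p1)) → p2) ∨ ¬((((p3 → p4) ∨ (p4 ∧ ((p4 ∧ p1) ∧ p3))) → p4) ∧ ((¬p4 ∨ p2) ∨ p1))): Gödel ¬ of 1 = 0 (operand ≠ 0)
((p3 → p3) → ¬(((p2 → ¬(p4 ∨ p1)) → p2) ∨ ¬((((p3 → p4) ∨ (p4 ∧ ((p4 ∧ p1) ∧ p3))) → p4) ∧ ((¬p4 ∨ p2) ∨ p1)))): 1 > 0, so result = 0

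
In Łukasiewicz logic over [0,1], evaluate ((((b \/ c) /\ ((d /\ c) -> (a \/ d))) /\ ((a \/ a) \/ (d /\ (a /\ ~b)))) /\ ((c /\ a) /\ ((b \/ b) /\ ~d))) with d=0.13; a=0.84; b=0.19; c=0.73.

(b \/ c) = max(0.19, 0.73) = 0.73
(d /\ c) = min(0.13, 0.73) = 0.13
(a \/ d) = max(0.84, 0.13) = 0.84
((d /\ c) -> (a \/ d)): min(1, 1 − 0.13 + 0.84) = 1
((b \/ c) /\ ((d /\ c) -> (a \/ d))) = min(0.73, 1) = 0.73
(a \/ a) = max(0.84, 0.84) = 0.84
~b: Łukasiewicz ¬ gives 1 − 0.19 = 0.81
(a /\ ~b) = min(0.84, 0.81) = 0.81
(d /\ (a /\ ~b)) = min(0.13, 0.81) = 0.13
((a \/ a) \/ (d /\ (a /\ ~b))) = max(0.84, 0.13) = 0.84
(((b \/ c) /\ ((d /\ c) -> (a \/ d))) /\ ((a \/ a) \/ (d /\ (a /\ ~b)))) = min(0.73, 0.84) = 0.73
(c /\ a) = min(0.73, 0.84) = 0.73
(b \/ b) = max(0.19, 0.19) = 0.19
~d: Łukasiewicz ¬ gives 1 − 0.13 = 0.87
((b \/ b) /\ ~d) = min(0.19, 0.87) = 0.19
((c /\ a) /\ ((b \/ b) /\ ~d)) = min(0.73, 0.19) = 0.19
((((b \/ c) /\ ((d /\ c) -> (a \/ d))) /\ ((a \/ a) \/ (d /\ (a /\ ~b)))) /\ ((c /\ a) /\ ((b \/ b) /\ ~d))) = min(0.73, 0.19) = 0.19

0.19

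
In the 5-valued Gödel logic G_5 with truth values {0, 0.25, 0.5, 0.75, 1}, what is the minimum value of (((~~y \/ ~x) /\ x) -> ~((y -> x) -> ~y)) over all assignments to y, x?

1.00

Every assignment gives 1. For instance at y = 0, x = 0:
  ~y: Gödel ¬ of 0 = 1 (operand is 0)
  ~~y: Gödel ¬ of 1 = 0 (operand ≠ 0)
  ~x: Gödel ¬ of 0 = 1 (operand is 0)
  (~~y \/ ~x) = max(0, 1) = 1
  ((~~y \/ ~x) /\ x) = min(1, 0) = 0
  (y -> x): 0 ≤ 0, so result = 1
  ~y: Gödel ¬ of 0 = 1 (operand is 0)
  ((y -> x) -> ~y): 1 ≤ 1, so result = 1
  ~((y -> x) -> ~y): Gödel ¬ of 1 = 0 (operand ≠ 0)
  (((~~y \/ ~x) /\ x) -> ~((y -> x) -> ~y)): 0 ≤ 0, so result = 1
All 25 assignments give value 1 — the formula is a G_5-tautology.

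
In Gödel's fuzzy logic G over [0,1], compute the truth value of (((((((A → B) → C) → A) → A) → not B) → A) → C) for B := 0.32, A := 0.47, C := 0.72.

(A → B): 0.47 > 0.32, so result = 0.32
((A → B) → C): 0.32 ≤ 0.72, so result = 1
(((A → B) → C) → A): 1 > 0.47, so result = 0.47
((((A → B) → C) → A) → A): 0.47 ≤ 0.47, so result = 1
not B: Gödel ¬ of 0.32 = 0 (operand ≠ 0)
(((((A → B) → C) → A) → A) → not B): 1 > 0, so result = 0
((((((A → B) → C) → A) → A) → not B) → A): 0 ≤ 0.47, so result = 1
(((((((A → B) → C) → A) → A) → not B) → A) → C): 1 > 0.72, so result = 0.72

0.72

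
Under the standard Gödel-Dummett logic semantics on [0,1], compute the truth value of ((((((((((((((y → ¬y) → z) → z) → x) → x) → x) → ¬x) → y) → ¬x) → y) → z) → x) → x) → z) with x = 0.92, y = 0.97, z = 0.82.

¬y: Gödel ¬ of 0.97 = 0 (operand ≠ 0)
(y → ¬y): 0.97 > 0, so result = 0
((y → ¬y) → z): 0 ≤ 0.82, so result = 1
(((y → ¬y) → z) → z): 1 > 0.82, so result = 0.82
((((y → ¬y) → z) → z) → x): 0.82 ≤ 0.92, so result = 1
(((((y → ¬y) → z) → z) → x) → x): 1 > 0.92, so result = 0.92
((((((y → ¬y) → z) → z) → x) → x) → x): 0.92 ≤ 0.92, so result = 1
¬x: Gödel ¬ of 0.92 = 0 (operand ≠ 0)
(((((((y → ¬y) → z) → z) → x) → x) → x) → ¬x): 1 > 0, so result = 0
((((((((y → ¬y) → z) → z) → x) → x) → x) → ¬x) → y): 0 ≤ 0.97, so result = 1
¬x: Gödel ¬ of 0.92 = 0 (operand ≠ 0)
(((((((((y → ¬y) → z) → z) → x) → x) → x) → ¬x) → y) → ¬x): 1 > 0, so result = 0
((((((((((y → ¬y) → z) → z) → x) → x) → x) → ¬x) → y) → ¬x) → y): 0 ≤ 0.97, so result = 1
(((((((((((y → ¬y) → z) → z) → x) → x) → x) → ¬x) → y) → ¬x) → y) → z): 1 > 0.82, so result = 0.82
((((((((((((y → ¬y) → z) → z) → x) → x) → x) → ¬x) → y) → ¬x) → y) → z) → x): 0.82 ≤ 0.92, so result = 1
(((((((((((((y → ¬y) → z) → z) → x) → x) → x) → ¬x) → y) → ¬x) → y) → z) → x) → x): 1 > 0.92, so result = 0.92
((((((((((((((y → ¬y) → z) → z) → x) → x) → x) → ¬x) → y) → ¬x) → y) → z) → x) → x) → z): 0.92 > 0.82, so result = 0.82

0.82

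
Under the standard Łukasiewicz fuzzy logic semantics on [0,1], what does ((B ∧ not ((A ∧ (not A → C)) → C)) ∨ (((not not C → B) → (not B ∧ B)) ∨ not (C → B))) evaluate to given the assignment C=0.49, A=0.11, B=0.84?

not A: Łukasiewicz ¬ gives 1 − 0.11 = 0.89
(not A → C): min(1, 1 − 0.89 + 0.49) = 0.6
(A ∧ (not A → C)) = min(0.11, 0.6) = 0.11
((A ∧ (not A → C)) → C): min(1, 1 − 0.11 + 0.49) = 1
not ((A ∧ (not A → C)) → C): Łukasiewicz ¬ gives 1 − 1 = 0
(B ∧ not ((A ∧ (not A → C)) → C)) = min(0.84, 0) = 0
not C: Łukasiewicz ¬ gives 1 − 0.49 = 0.51
not not C: Łukasiewicz ¬ gives 1 − 0.51 = 0.49
(not not C → B): min(1, 1 − 0.49 + 0.84) = 1
not B: Łukasiewicz ¬ gives 1 − 0.84 = 0.16
(not B ∧ B) = min(0.16, 0.84) = 0.16
((not not C → B) → (not B ∧ B)): min(1, 1 − 1 + 0.16) = 0.16
(C → B): min(1, 1 − 0.49 + 0.84) = 1
not (C → B): Łukasiewicz ¬ gives 1 − 1 = 0
(((not not C → B) → (not B ∧ B)) ∨ not (C → B)) = max(0.16, 0) = 0.16
((B ∧ not ((A ∧ (not A → C)) → C)) ∨ (((not not C → B) → (not B ∧ B)) ∨ not (C → B))) = max(0, 0.16) = 0.16

0.16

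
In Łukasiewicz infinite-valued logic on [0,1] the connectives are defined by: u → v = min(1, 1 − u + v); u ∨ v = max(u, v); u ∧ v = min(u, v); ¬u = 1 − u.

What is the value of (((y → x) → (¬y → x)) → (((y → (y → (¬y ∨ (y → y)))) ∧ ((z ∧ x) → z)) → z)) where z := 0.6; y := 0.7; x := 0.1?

(y → x): min(1, 1 − 0.7 + 0.1) = 0.4
¬y: Łukasiewicz ¬ gives 1 − 0.7 = 0.3
(¬y → x): min(1, 1 − 0.3 + 0.1) = 0.8
((y → x) → (¬y → x)): min(1, 1 − 0.4 + 0.8) = 1
¬y: Łukasiewicz ¬ gives 1 − 0.7 = 0.3
(y → y): min(1, 1 − 0.7 + 0.7) = 1
(¬y ∨ (y → y)) = max(0.3, 1) = 1
(y → (¬y ∨ (y → y))): min(1, 1 − 0.7 + 1) = 1
(y → (y → (¬y ∨ (y → y)))): min(1, 1 − 0.7 + 1) = 1
(z ∧ x) = min(0.6, 0.1) = 0.1
((z ∧ x) → z): min(1, 1 − 0.1 + 0.6) = 1
((y → (y → (¬y ∨ (y → y)))) ∧ ((z ∧ x) → z)) = min(1, 1) = 1
(((y → (y → (¬y ∨ (y → y)))) ∧ ((z ∧ x) → z)) → z): min(1, 1 − 1 + 0.6) = 0.6
(((y → x) → (¬y → x)) → (((y → (y → (¬y ∨ (y → y)))) ∧ ((z ∧ x) → z)) → z)): min(1, 1 − 1 + 0.6) = 0.6

0.60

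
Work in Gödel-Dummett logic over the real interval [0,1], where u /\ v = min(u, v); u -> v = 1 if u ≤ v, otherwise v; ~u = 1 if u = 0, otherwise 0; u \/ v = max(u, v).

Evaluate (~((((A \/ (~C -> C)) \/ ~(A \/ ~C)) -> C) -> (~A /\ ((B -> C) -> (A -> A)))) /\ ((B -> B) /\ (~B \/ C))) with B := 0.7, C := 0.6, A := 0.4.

0.60

~C: Gödel ¬ of 0.6 = 0 (operand ≠ 0)
(~C -> C): 0 ≤ 0.6, so result = 1
(A \/ (~C -> C)) = max(0.4, 1) = 1
~C: Gödel ¬ of 0.6 = 0 (operand ≠ 0)
(A \/ ~C) = max(0.4, 0) = 0.4
~(A \/ ~C): Gödel ¬ of 0.4 = 0 (operand ≠ 0)
((A \/ (~C -> C)) \/ ~(A \/ ~C)) = max(1, 0) = 1
(((A \/ (~C -> C)) \/ ~(A \/ ~C)) -> C): 1 > 0.6, so result = 0.6
~A: Gödel ¬ of 0.4 = 0 (operand ≠ 0)
(B -> C): 0.7 > 0.6, so result = 0.6
(A -> A): 0.4 ≤ 0.4, so result = 1
((B -> C) -> (A -> A)): 0.6 ≤ 1, so result = 1
(~A /\ ((B -> C) -> (A -> A))) = min(0, 1) = 0
((((A \/ (~C -> C)) \/ ~(A \/ ~C)) -> C) -> (~A /\ ((B -> C) -> (A -> A)))): 0.6 > 0, so result = 0
~((((A \/ (~C -> C)) \/ ~(A \/ ~C)) -> C) -> (~A /\ ((B -> C) -> (A -> A)))): Gödel ¬ of 0 = 1 (operand is 0)
(B -> B): 0.7 ≤ 0.7, so result = 1
~B: Gödel ¬ of 0.7 = 0 (operand ≠ 0)
(~B \/ C) = max(0, 0.6) = 0.6
((B -> B) /\ (~B \/ C)) = min(1, 0.6) = 0.6
(~((((A \/ (~C -> C)) \/ ~(A \/ ~C)) -> C) -> (~A /\ ((B -> C) -> (A -> A)))) /\ ((B -> B) /\ (~B \/ C))) = min(1, 0.6) = 0.6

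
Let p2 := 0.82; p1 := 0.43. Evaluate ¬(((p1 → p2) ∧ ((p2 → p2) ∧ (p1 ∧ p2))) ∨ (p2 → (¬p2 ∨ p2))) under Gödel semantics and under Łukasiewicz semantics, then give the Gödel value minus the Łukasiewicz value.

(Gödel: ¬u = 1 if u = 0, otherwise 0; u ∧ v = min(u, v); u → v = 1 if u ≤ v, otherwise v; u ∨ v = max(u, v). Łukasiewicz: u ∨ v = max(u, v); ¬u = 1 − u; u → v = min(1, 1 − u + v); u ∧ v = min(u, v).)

0.00

Gödel evaluation:
  (p1 → p2): 0.43 ≤ 0.82, so result = 1
  (p2 → p2): 0.82 ≤ 0.82, so result = 1
  (p1 ∧ p2) = min(0.43, 0.82) = 0.43
  ((p2 → p2) ∧ (p1 ∧ p2)) = min(1, 0.43) = 0.43
  ((p1 → p2) ∧ ((p2 → p2) ∧ (p1 ∧ p2))) = min(1, 0.43) = 0.43
  ¬p2: Gödel ¬ of 0.82 = 0 (operand ≠ 0)
  (¬p2 ∨ p2) = max(0, 0.82) = 0.82
  (p2 → (¬p2 ∨ p2)): 0.82 ≤ 0.82, so result = 1
  (((p1 → p2) ∧ ((p2 → p2) ∧ (p1 ∧ p2))) ∨ (p2 → (¬p2 ∨ p2))) = max(0.43, 1) = 1
  ¬(((p1 → p2) ∧ ((p2 → p2) ∧ (p1 ∧ p2))) ∨ (p2 → (¬p2 ∨ p2))): Gödel ¬ of 1 = 0 (operand ≠ 0)
  Gödel value = 0
Łukasiewicz evaluation:
  (p1 → p2): min(1, 1 − 0.43 + 0.82) = 1
  (p2 → p2): min(1, 1 − 0.82 + 0.82) = 1
  (p1 ∧ p2) = min(0.43, 0.82) = 0.43
  ((p2 → p2) ∧ (p1 ∧ p2)) = min(1, 0.43) = 0.43
  ((p1 → p2) ∧ ((p2 → p2) ∧ (p1 ∧ p2))) = min(1, 0.43) = 0.43
  ¬p2: Łukasiewicz ¬ gives 1 − 0.82 = 0.18
  (¬p2 ∨ p2) = max(0.18, 0.82) = 0.82
  (p2 → (¬p2 ∨ p2)): min(1, 1 − 0.82 + 0.82) = 1
  (((p1 → p2) ∧ ((p2 → p2) ∧ (p1 ∧ p2))) ∨ (p2 → (¬p2 ∨ p2))) = max(0.43, 1) = 1
  ¬(((p1 → p2) ∧ ((p2 → p2) ∧ (p1 ∧ p2))) ∨ (p2 → (¬p2 ∨ p2))): Łukasiewicz ¬ gives 1 − 1 = 0
  Łukasiewicz value = 0
Difference: 0 − 0 = 0.00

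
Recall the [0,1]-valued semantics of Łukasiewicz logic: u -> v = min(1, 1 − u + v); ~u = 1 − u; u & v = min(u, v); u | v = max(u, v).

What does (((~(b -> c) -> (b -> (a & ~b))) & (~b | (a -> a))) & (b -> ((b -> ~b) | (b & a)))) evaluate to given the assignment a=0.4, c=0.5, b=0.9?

(b -> c): min(1, 1 − 0.9 + 0.5) = 0.6
~(b -> c): Łukasiewicz ¬ gives 1 − 0.6 = 0.4
~b: Łukasiewicz ¬ gives 1 − 0.9 = 0.1
(a & ~b) = min(0.4, 0.1) = 0.1
(b -> (a & ~b)): min(1, 1 − 0.9 + 0.1) = 0.2
(~(b -> c) -> (b -> (a & ~b))): min(1, 1 − 0.4 + 0.2) = 0.8
~b: Łukasiewicz ¬ gives 1 − 0.9 = 0.1
(a -> a): min(1, 1 − 0.4 + 0.4) = 1
(~b | (a -> a)) = max(0.1, 1) = 1
((~(b -> c) -> (b -> (a & ~b))) & (~b | (a -> a))) = min(0.8, 1) = 0.8
~b: Łukasiewicz ¬ gives 1 − 0.9 = 0.1
(b -> ~b): min(1, 1 − 0.9 + 0.1) = 0.2
(b & a) = min(0.9, 0.4) = 0.4
((b -> ~b) | (b & a)) = max(0.2, 0.4) = 0.4
(b -> ((b -> ~b) | (b & a))): min(1, 1 − 0.9 + 0.4) = 0.5
(((~(b -> c) -> (b -> (a & ~b))) & (~b | (a -> a))) & (b -> ((b -> ~b) | (b & a)))) = min(0.8, 0.5) = 0.5

0.50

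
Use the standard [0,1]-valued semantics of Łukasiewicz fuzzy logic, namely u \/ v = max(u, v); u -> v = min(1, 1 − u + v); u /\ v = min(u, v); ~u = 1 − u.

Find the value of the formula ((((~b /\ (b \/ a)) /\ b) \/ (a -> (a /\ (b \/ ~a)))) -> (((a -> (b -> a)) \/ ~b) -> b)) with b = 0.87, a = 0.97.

0.97

~b: Łukasiewicz ¬ gives 1 − 0.87 = 0.13
(b \/ a) = max(0.87, 0.97) = 0.97
(~b /\ (b \/ a)) = min(0.13, 0.97) = 0.13
((~b /\ (b \/ a)) /\ b) = min(0.13, 0.87) = 0.13
~a: Łukasiewicz ¬ gives 1 − 0.97 = 0.03
(b \/ ~a) = max(0.87, 0.03) = 0.87
(a /\ (b \/ ~a)) = min(0.97, 0.87) = 0.87
(a -> (a /\ (b \/ ~a))): min(1, 1 − 0.97 + 0.87) = 0.9
(((~b /\ (b \/ a)) /\ b) \/ (a -> (a /\ (b \/ ~a)))) = max(0.13, 0.9) = 0.9
(b -> a): min(1, 1 − 0.87 + 0.97) = 1
(a -> (b -> a)): min(1, 1 − 0.97 + 1) = 1
~b: Łukasiewicz ¬ gives 1 − 0.87 = 0.13
((a -> (b -> a)) \/ ~b) = max(1, 0.13) = 1
(((a -> (b -> a)) \/ ~b) -> b): min(1, 1 − 1 + 0.87) = 0.87
((((~b /\ (b \/ a)) /\ b) \/ (a -> (a /\ (b \/ ~a)))) -> (((a -> (b -> a)) \/ ~b) -> b)): min(1, 1 − 0.9 + 0.87) = 0.97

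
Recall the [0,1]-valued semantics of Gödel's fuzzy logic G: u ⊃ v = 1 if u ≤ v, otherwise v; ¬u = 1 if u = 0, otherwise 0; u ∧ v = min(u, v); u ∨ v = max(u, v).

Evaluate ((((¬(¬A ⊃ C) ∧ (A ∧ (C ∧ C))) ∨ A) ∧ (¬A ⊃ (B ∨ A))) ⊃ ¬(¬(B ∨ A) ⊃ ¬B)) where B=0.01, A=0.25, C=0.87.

¬A: Gödel ¬ of 0.25 = 0 (operand ≠ 0)
(¬A ⊃ C): 0 ≤ 0.87, so result = 1
¬(¬A ⊃ C): Gödel ¬ of 1 = 0 (operand ≠ 0)
(C ∧ C) = min(0.87, 0.87) = 0.87
(A ∧ (C ∧ C)) = min(0.25, 0.87) = 0.25
(¬(¬A ⊃ C) ∧ (A ∧ (C ∧ C))) = min(0, 0.25) = 0
((¬(¬A ⊃ C) ∧ (A ∧ (C ∧ C))) ∨ A) = max(0, 0.25) = 0.25
¬A: Gödel ¬ of 0.25 = 0 (operand ≠ 0)
(B ∨ A) = max(0.01, 0.25) = 0.25
(¬A ⊃ (B ∨ A)): 0 ≤ 0.25, so result = 1
(((¬(¬A ⊃ C) ∧ (A ∧ (C ∧ C))) ∨ A) ∧ (¬A ⊃ (B ∨ A))) = min(0.25, 1) = 0.25
(B ∨ A) = max(0.01, 0.25) = 0.25
¬(B ∨ A): Gödel ¬ of 0.25 = 0 (operand ≠ 0)
¬B: Gödel ¬ of 0.01 = 0 (operand ≠ 0)
(¬(B ∨ A) ⊃ ¬B): 0 ≤ 0, so result = 1
¬(¬(B ∨ A) ⊃ ¬B): Gödel ¬ of 1 = 0 (operand ≠ 0)
((((¬(¬A ⊃ C) ∧ (A ∧ (C ∧ C))) ∨ A) ∧ (¬A ⊃ (B ∨ A))) ⊃ ¬(¬(B ∨ A) ⊃ ¬B)): 0.25 > 0, so result = 0

0.00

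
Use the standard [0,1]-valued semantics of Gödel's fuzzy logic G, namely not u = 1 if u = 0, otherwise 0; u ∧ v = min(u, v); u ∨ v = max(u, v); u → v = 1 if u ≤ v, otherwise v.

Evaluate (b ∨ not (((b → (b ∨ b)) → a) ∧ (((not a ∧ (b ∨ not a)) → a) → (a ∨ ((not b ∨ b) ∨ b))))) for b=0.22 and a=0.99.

0.22

(b ∨ b) = max(0.22, 0.22) = 0.22
(b → (b ∨ b)): 0.22 ≤ 0.22, so result = 1
((b → (b ∨ b)) → a): 1 > 0.99, so result = 0.99
not a: Gödel ¬ of 0.99 = 0 (operand ≠ 0)
not a: Gödel ¬ of 0.99 = 0 (operand ≠ 0)
(b ∨ not a) = max(0.22, 0) = 0.22
(not a ∧ (b ∨ not a)) = min(0, 0.22) = 0
((not a ∧ (b ∨ not a)) → a): 0 ≤ 0.99, so result = 1
not b: Gödel ¬ of 0.22 = 0 (operand ≠ 0)
(not b ∨ b) = max(0, 0.22) = 0.22
((not b ∨ b) ∨ b) = max(0.22, 0.22) = 0.22
(a ∨ ((not b ∨ b) ∨ b)) = max(0.99, 0.22) = 0.99
(((not a ∧ (b ∨ not a)) → a) → (a ∨ ((not b ∨ b) ∨ b))): 1 > 0.99, so result = 0.99
(((b → (b ∨ b)) → a) ∧ (((not a ∧ (b ∨ not a)) → a) → (a ∨ ((not b ∨ b) ∨ b)))) = min(0.99, 0.99) = 0.99
not (((b → (b ∨ b)) → a) ∧ (((not a ∧ (b ∨ not a)) → a) → (a ∨ ((not b ∨ b) ∨ b)))): Gödel ¬ of 0.99 = 0 (operand ≠ 0)
(b ∨ not (((b → (b ∨ b)) → a) ∧ (((not a ∧ (b ∨ not a)) → a) → (a ∨ ((not b ∨ b) ∨ b))))) = max(0.22, 0) = 0.22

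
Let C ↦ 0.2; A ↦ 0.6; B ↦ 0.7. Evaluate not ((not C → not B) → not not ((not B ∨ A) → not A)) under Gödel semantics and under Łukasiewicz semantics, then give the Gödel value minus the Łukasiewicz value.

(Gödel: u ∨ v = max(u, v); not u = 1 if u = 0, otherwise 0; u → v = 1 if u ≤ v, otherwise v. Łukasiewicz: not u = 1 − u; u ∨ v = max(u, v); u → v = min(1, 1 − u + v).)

1.00

Gödel evaluation:
  not C: Gödel ¬ of 0.2 = 0 (operand ≠ 0)
  not B: Gödel ¬ of 0.7 = 0 (operand ≠ 0)
  (not C → not B): 0 ≤ 0, so result = 1
  not B: Gödel ¬ of 0.7 = 0 (operand ≠ 0)
  (not B ∨ A) = max(0, 0.6) = 0.6
  not A: Gödel ¬ of 0.6 = 0 (operand ≠ 0)
  ((not B ∨ A) → not A): 0.6 > 0, so result = 0
  not ((not B ∨ A) → not A): Gödel ¬ of 0 = 1 (operand is 0)
  not not ((not B ∨ A) → not A): Gödel ¬ of 1 = 0 (operand ≠ 0)
  ((not C → not B) → not not ((not B ∨ A) → not A)): 1 > 0, so result = 0
  not ((not C → not B) → not not ((not B ∨ A) → not A)): Gödel ¬ of 0 = 1 (operand is 0)
  Gödel value = 1
Łukasiewicz evaluation:
  not C: Łukasiewicz ¬ gives 1 − 0.2 = 0.8
  not B: Łukasiewicz ¬ gives 1 − 0.7 = 0.3
  (not C → not B): min(1, 1 − 0.8 + 0.3) = 0.5
  not B: Łukasiewicz ¬ gives 1 − 0.7 = 0.3
  (not B ∨ A) = max(0.3, 0.6) = 0.6
  not A: Łukasiewicz ¬ gives 1 − 0.6 = 0.4
  ((not B ∨ A) → not A): min(1, 1 − 0.6 + 0.4) = 0.8
  not ((not B ∨ A) → not A): Łukasiewicz ¬ gives 1 − 0.8 = 0.2
  not not ((not B ∨ A) → not A): Łukasiewicz ¬ gives 1 − 0.2 = 0.8
  ((not C → not B) → not not ((not B ∨ A) → not A)): min(1, 1 − 0.5 + 0.8) = 1
  not ((not C → not B) → not not ((not B ∨ A) → not A)): Łukasiewicz ¬ gives 1 − 1 = 0
  Łukasiewicz value = 0
Difference: 1 − 0 = 1.00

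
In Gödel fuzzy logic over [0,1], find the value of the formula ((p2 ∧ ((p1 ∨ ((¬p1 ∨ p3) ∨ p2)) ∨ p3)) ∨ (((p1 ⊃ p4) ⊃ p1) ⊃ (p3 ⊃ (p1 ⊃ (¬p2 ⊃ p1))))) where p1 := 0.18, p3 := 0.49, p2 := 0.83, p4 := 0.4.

¬p1: Gödel ¬ of 0.18 = 0 (operand ≠ 0)
(¬p1 ∨ p3) = max(0, 0.49) = 0.49
((¬p1 ∨ p3) ∨ p2) = max(0.49, 0.83) = 0.83
(p1 ∨ ((¬p1 ∨ p3) ∨ p2)) = max(0.18, 0.83) = 0.83
((p1 ∨ ((¬p1 ∨ p3) ∨ p2)) ∨ p3) = max(0.83, 0.49) = 0.83
(p2 ∧ ((p1 ∨ ((¬p1 ∨ p3) ∨ p2)) ∨ p3)) = min(0.83, 0.83) = 0.83
(p1 ⊃ p4): 0.18 ≤ 0.4, so result = 1
((p1 ⊃ p4) ⊃ p1): 1 > 0.18, so result = 0.18
¬p2: Gödel ¬ of 0.83 = 0 (operand ≠ 0)
(¬p2 ⊃ p1): 0 ≤ 0.18, so result = 1
(p1 ⊃ (¬p2 ⊃ p1)): 0.18 ≤ 1, so result = 1
(p3 ⊃ (p1 ⊃ (¬p2 ⊃ p1))): 0.49 ≤ 1, so result = 1
(((p1 ⊃ p4) ⊃ p1) ⊃ (p3 ⊃ (p1 ⊃ (¬p2 ⊃ p1)))): 0.18 ≤ 1, so result = 1
((p2 ∧ ((p1 ∨ ((¬p1 ∨ p3) ∨ p2)) ∨ p3)) ∨ (((p1 ⊃ p4) ⊃ p1) ⊃ (p3 ⊃ (p1 ⊃ (¬p2 ⊃ p1))))) = max(0.83, 1) = 1

1.00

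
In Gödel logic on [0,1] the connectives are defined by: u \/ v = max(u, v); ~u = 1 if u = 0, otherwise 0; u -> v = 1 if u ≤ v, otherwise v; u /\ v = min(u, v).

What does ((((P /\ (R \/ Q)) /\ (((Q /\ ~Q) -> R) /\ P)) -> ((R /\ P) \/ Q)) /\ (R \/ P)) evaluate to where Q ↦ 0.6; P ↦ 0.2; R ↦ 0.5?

0.50

(R \/ Q) = max(0.5, 0.6) = 0.6
(P /\ (R \/ Q)) = min(0.2, 0.6) = 0.2
~Q: Gödel ¬ of 0.6 = 0 (operand ≠ 0)
(Q /\ ~Q) = min(0.6, 0) = 0
((Q /\ ~Q) -> R): 0 ≤ 0.5, so result = 1
(((Q /\ ~Q) -> R) /\ P) = min(1, 0.2) = 0.2
((P /\ (R \/ Q)) /\ (((Q /\ ~Q) -> R) /\ P)) = min(0.2, 0.2) = 0.2
(R /\ P) = min(0.5, 0.2) = 0.2
((R /\ P) \/ Q) = max(0.2, 0.6) = 0.6
(((P /\ (R \/ Q)) /\ (((Q /\ ~Q) -> R) /\ P)) -> ((R /\ P) \/ Q)): 0.2 ≤ 0.6, so result = 1
(R \/ P) = max(0.5, 0.2) = 0.5
((((P /\ (R \/ Q)) /\ (((Q /\ ~Q) -> R) /\ P)) -> ((R /\ P) \/ Q)) /\ (R \/ P)) = min(1, 0.5) = 0.5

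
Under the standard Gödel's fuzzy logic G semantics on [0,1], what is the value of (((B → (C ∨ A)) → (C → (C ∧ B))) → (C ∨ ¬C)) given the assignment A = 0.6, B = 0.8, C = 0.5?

0.50

(C ∨ A) = max(0.5, 0.6) = 0.6
(B → (C ∨ A)): 0.8 > 0.6, so result = 0.6
(C ∧ B) = min(0.5, 0.8) = 0.5
(C → (C ∧ B)): 0.5 ≤ 0.5, so result = 1
((B → (C ∨ A)) → (C → (C ∧ B))): 0.6 ≤ 1, so result = 1
¬C: Gödel ¬ of 0.5 = 0 (operand ≠ 0)
(C ∨ ¬C) = max(0.5, 0) = 0.5
(((B → (C ∨ A)) → (C → (C ∧ B))) → (C ∨ ¬C)): 1 > 0.5, so result = 0.5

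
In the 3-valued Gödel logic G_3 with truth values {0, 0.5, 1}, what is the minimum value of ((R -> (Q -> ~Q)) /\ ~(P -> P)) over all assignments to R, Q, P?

The minimum is attained at R = 0, Q = 0, P = 0:
  ~Q: Gödel ¬ of 0 = 1 (operand is 0)
  (Q -> ~Q): 0 ≤ 1, so result = 1
  (R -> (Q -> ~Q)): 0 ≤ 1, so result = 1
  (P -> P): 0 ≤ 0, so result = 1
  ~(P -> P): Gödel ¬ of 1 = 0 (operand ≠ 0)
  ((R -> (Q -> ~Q)) /\ ~(P -> P)) = min(1, 0) = 0
Checking all 27 assignments confirms none give a value below 0.00.

0.00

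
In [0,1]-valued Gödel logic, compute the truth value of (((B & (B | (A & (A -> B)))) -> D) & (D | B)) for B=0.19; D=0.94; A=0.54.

(A -> B): 0.54 > 0.19, so result = 0.19
(A & (A -> B)) = min(0.54, 0.19) = 0.19
(B | (A & (A -> B))) = max(0.19, 0.19) = 0.19
(B & (B | (A & (A -> B)))) = min(0.19, 0.19) = 0.19
((B & (B | (A & (A -> B)))) -> D): 0.19 ≤ 0.94, so result = 1
(D | B) = max(0.94, 0.19) = 0.94
(((B & (B | (A & (A -> B)))) -> D) & (D | B)) = min(1, 0.94) = 0.94

0.94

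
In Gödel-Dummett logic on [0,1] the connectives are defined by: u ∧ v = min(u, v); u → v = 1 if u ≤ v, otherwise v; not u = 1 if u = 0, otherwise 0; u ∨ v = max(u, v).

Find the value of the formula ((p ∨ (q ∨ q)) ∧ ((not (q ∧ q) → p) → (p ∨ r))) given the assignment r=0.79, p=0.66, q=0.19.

(q ∨ q) = max(0.19, 0.19) = 0.19
(p ∨ (q ∨ q)) = max(0.66, 0.19) = 0.66
(q ∧ q) = min(0.19, 0.19) = 0.19
not (q ∧ q): Gödel ¬ of 0.19 = 0 (operand ≠ 0)
(not (q ∧ q) → p): 0 ≤ 0.66, so result = 1
(p ∨ r) = max(0.66, 0.79) = 0.79
((not (q ∧ q) → p) → (p ∨ r)): 1 > 0.79, so result = 0.79
((p ∨ (q ∨ q)) ∧ ((not (q ∧ q) → p) → (p ∨ r))) = min(0.66, 0.79) = 0.66

0.66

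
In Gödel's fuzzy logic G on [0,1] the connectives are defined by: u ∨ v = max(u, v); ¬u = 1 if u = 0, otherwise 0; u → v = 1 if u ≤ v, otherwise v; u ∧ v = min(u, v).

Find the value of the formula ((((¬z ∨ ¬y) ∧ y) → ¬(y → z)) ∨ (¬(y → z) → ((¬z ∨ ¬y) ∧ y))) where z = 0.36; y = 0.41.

¬z: Gödel ¬ of 0.36 = 0 (operand ≠ 0)
¬y: Gödel ¬ of 0.41 = 0 (operand ≠ 0)
(¬z ∨ ¬y) = max(0, 0) = 0
((¬z ∨ ¬y) ∧ y) = min(0, 0.41) = 0
(y → z): 0.41 > 0.36, so result = 0.36
¬(y → z): Gödel ¬ of 0.36 = 0 (operand ≠ 0)
(((¬z ∨ ¬y) ∧ y) → ¬(y → z)): 0 ≤ 0, so result = 1
(y → z): 0.41 > 0.36, so result = 0.36
¬(y → z): Gödel ¬ of 0.36 = 0 (operand ≠ 0)
¬z: Gödel ¬ of 0.36 = 0 (operand ≠ 0)
¬y: Gödel ¬ of 0.41 = 0 (operand ≠ 0)
(¬z ∨ ¬y) = max(0, 0) = 0
((¬z ∨ ¬y) ∧ y) = min(0, 0.41) = 0
(¬(y → z) → ((¬z ∨ ¬y) ∧ y)): 0 ≤ 0, so result = 1
((((¬z ∨ ¬y) ∧ y) → ¬(y → z)) ∨ (¬(y → z) → ((¬z ∨ ¬y) ∧ y))) = max(1, 1) = 1

1.00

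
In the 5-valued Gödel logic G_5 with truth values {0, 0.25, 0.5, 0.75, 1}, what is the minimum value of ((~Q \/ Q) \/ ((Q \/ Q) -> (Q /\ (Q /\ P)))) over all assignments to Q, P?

The minimum is attained at Q = 0.25, P = 0:
  ~Q: Gödel ¬ of 0.25 = 0 (operand ≠ 0)
  (~Q \/ Q) = max(0, 0.25) = 0.25
  (Q \/ Q) = max(0.25, 0.25) = 0.25
  (Q /\ P) = min(0.25, 0) = 0
  (Q /\ (Q /\ P)) = min(0.25, 0) = 0
  ((Q \/ Q) -> (Q /\ (Q /\ P))): 0.25 > 0, so result = 0
  ((~Q \/ Q) \/ ((Q \/ Q) -> (Q /\ (Q /\ P)))) = max(0.25, 0) = 0.25
Checking all 25 assignments confirms none give a value below 0.25.

0.25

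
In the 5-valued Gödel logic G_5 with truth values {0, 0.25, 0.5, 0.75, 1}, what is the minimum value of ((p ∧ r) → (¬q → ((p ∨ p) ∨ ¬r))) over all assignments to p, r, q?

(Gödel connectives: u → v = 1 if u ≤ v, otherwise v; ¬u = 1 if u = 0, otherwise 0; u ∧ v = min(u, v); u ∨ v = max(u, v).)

Every assignment gives 1. For instance at p = 0, r = 0, q = 0:
  (p ∧ r) = min(0, 0) = 0
  ¬q: Gödel ¬ of 0 = 1 (operand is 0)
  (p ∨ p) = max(0, 0) = 0
  ¬r: Gödel ¬ of 0 = 1 (operand is 0)
  ((p ∨ p) ∨ ¬r) = max(0, 1) = 1
  (¬q → ((p ∨ p) ∨ ¬r)): 1 ≤ 1, so result = 1
  ((p ∧ r) → (¬q → ((p ∨ p) ∨ ¬r))): 0 ≤ 1, so result = 1
All 125 assignments give value 1 — the formula is a G_5-tautology.

1.00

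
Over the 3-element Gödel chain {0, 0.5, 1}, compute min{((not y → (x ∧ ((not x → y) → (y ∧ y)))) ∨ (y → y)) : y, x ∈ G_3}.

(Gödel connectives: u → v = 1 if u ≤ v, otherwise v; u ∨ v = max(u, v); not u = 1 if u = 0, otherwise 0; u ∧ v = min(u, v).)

Every assignment gives 1. For instance at y = 0, x = 0:
  not y: Gödel ¬ of 0 = 1 (operand is 0)
  not x: Gödel ¬ of 0 = 1 (operand is 0)
  (not x → y): 1 > 0, so result = 0
  (y ∧ y) = min(0, 0) = 0
  ((not x → y) → (y ∧ y)): 0 ≤ 0, so result = 1
  (x ∧ ((not x → y) → (y ∧ y))) = min(0, 1) = 0
  (not y → (x ∧ ((not x → y) → (y ∧ y)))): 1 > 0, so result = 0
  (y → y): 0 ≤ 0, so result = 1
  ((not y → (x ∧ ((not x → y) → (y ∧ y)))) ∨ (y → y)) = max(0, 1) = 1
All 9 assignments give value 1 — the formula is a G_3-tautology.

1.00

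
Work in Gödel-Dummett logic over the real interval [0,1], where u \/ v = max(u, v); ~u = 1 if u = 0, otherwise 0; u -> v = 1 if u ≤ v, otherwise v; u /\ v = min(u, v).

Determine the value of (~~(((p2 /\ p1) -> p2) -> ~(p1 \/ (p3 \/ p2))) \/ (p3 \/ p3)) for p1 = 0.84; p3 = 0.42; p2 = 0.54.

0.42

(p2 /\ p1) = min(0.54, 0.84) = 0.54
((p2 /\ p1) -> p2): 0.54 ≤ 0.54, so result = 1
(p3 \/ p2) = max(0.42, 0.54) = 0.54
(p1 \/ (p3 \/ p2)) = max(0.84, 0.54) = 0.84
~(p1 \/ (p3 \/ p2)): Gödel ¬ of 0.84 = 0 (operand ≠ 0)
(((p2 /\ p1) -> p2) -> ~(p1 \/ (p3 \/ p2))): 1 > 0, so result = 0
~(((p2 /\ p1) -> p2) -> ~(p1 \/ (p3 \/ p2))): Gödel ¬ of 0 = 1 (operand is 0)
~~(((p2 /\ p1) -> p2) -> ~(p1 \/ (p3 \/ p2))): Gödel ¬ of 1 = 0 (operand ≠ 0)
(p3 \/ p3) = max(0.42, 0.42) = 0.42
(~~(((p2 /\ p1) -> p2) -> ~(p1 \/ (p3 \/ p2))) \/ (p3 \/ p3)) = max(0, 0.42) = 0.42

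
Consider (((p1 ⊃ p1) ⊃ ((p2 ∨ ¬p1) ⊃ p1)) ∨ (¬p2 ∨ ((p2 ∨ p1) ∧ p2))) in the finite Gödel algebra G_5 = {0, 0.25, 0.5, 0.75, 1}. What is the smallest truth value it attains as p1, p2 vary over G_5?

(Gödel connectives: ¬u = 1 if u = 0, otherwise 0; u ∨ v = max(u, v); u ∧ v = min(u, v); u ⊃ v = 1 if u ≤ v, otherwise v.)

0.25

The minimum is attained at p1 = 0, p2 = 0.25:
  (p1 ⊃ p1): 0 ≤ 0, so result = 1
  ¬p1: Gödel ¬ of 0 = 1 (operand is 0)
  (p2 ∨ ¬p1) = max(0.25, 1) = 1
  ((p2 ∨ ¬p1) ⊃ p1): 1 > 0, so result = 0
  ((p1 ⊃ p1) ⊃ ((p2 ∨ ¬p1) ⊃ p1)): 1 > 0, so result = 0
  ¬p2: Gödel ¬ of 0.25 = 0 (operand ≠ 0)
  (p2 ∨ p1) = max(0.25, 0) = 0.25
  ((p2 ∨ p1) ∧ p2) = min(0.25, 0.25) = 0.25
  (¬p2 ∨ ((p2 ∨ p1) ∧ p2)) = max(0, 0.25) = 0.25
  (((p1 ⊃ p1) ⊃ ((p2 ∨ ¬p1) ⊃ p1)) ∨ (¬p2 ∨ ((p2 ∨ p1) ∧ p2))) = max(0, 0.25) = 0.25
Checking all 25 assignments confirms none give a value below 0.25.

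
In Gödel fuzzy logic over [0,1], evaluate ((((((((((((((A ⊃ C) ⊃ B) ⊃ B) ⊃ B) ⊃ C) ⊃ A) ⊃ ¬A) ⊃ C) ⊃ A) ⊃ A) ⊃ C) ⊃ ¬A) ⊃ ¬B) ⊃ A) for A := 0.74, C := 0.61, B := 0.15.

0.74

(A ⊃ C): 0.74 > 0.61, so result = 0.61
((A ⊃ C) ⊃ B): 0.61 > 0.15, so result = 0.15
(((A ⊃ C) ⊃ B) ⊃ B): 0.15 ≤ 0.15, so result = 1
((((A ⊃ C) ⊃ B) ⊃ B) ⊃ B): 1 > 0.15, so result = 0.15
(((((A ⊃ C) ⊃ B) ⊃ B) ⊃ B) ⊃ C): 0.15 ≤ 0.61, so result = 1
((((((A ⊃ C) ⊃ B) ⊃ B) ⊃ B) ⊃ C) ⊃ A): 1 > 0.74, so result = 0.74
¬A: Gödel ¬ of 0.74 = 0 (operand ≠ 0)
(((((((A ⊃ C) ⊃ B) ⊃ B) ⊃ B) ⊃ C) ⊃ A) ⊃ ¬A): 0.74 > 0, so result = 0
((((((((A ⊃ C) ⊃ B) ⊃ B) ⊃ B) ⊃ C) ⊃ A) ⊃ ¬A) ⊃ C): 0 ≤ 0.61, so result = 1
(((((((((A ⊃ C) ⊃ B) ⊃ B) ⊃ B) ⊃ C) ⊃ A) ⊃ ¬A) ⊃ C) ⊃ A): 1 > 0.74, so result = 0.74
((((((((((A ⊃ C) ⊃ B) ⊃ B) ⊃ B) ⊃ C) ⊃ A) ⊃ ¬A) ⊃ C) ⊃ A) ⊃ A): 0.74 ≤ 0.74, so result = 1
(((((((((((A ⊃ C) ⊃ B) ⊃ B) ⊃ B) ⊃ C) ⊃ A) ⊃ ¬A) ⊃ C) ⊃ A) ⊃ A) ⊃ C): 1 > 0.61, so result = 0.61
¬A: Gödel ¬ of 0.74 = 0 (operand ≠ 0)
((((((((((((A ⊃ C) ⊃ B) ⊃ B) ⊃ B) ⊃ C) ⊃ A) ⊃ ¬A) ⊃ C) ⊃ A) ⊃ A) ⊃ C) ⊃ ¬A): 0.61 > 0, so result = 0
¬B: Gödel ¬ of 0.15 = 0 (operand ≠ 0)
(((((((((((((A ⊃ C) ⊃ B) ⊃ B) ⊃ B) ⊃ C) ⊃ A) ⊃ ¬A) ⊃ C) ⊃ A) ⊃ A) ⊃ C) ⊃ ¬A) ⊃ ¬B): 0 ≤ 0, so result = 1
((((((((((((((A ⊃ C) ⊃ B) ⊃ B) ⊃ B) ⊃ C) ⊃ A) ⊃ ¬A) ⊃ C) ⊃ A) ⊃ A) ⊃ C) ⊃ ¬A) ⊃ ¬B) ⊃ A): 1 > 0.74, so result = 0.74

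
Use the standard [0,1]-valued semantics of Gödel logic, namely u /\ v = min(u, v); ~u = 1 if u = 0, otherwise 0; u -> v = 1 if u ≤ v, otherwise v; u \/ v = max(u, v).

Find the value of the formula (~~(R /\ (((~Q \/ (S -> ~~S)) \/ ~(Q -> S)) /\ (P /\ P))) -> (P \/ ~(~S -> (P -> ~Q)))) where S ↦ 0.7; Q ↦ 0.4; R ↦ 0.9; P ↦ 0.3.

~Q: Gödel ¬ of 0.4 = 0 (operand ≠ 0)
~S: Gödel ¬ of 0.7 = 0 (operand ≠ 0)
~~S: Gödel ¬ of 0 = 1 (operand is 0)
(S -> ~~S): 0.7 ≤ 1, so result = 1
(~Q \/ (S -> ~~S)) = max(0, 1) = 1
(Q -> S): 0.4 ≤ 0.7, so result = 1
~(Q -> S): Gödel ¬ of 1 = 0 (operand ≠ 0)
((~Q \/ (S -> ~~S)) \/ ~(Q -> S)) = max(1, 0) = 1
(P /\ P) = min(0.3, 0.3) = 0.3
(((~Q \/ (S -> ~~S)) \/ ~(Q -> S)) /\ (P /\ P)) = min(1, 0.3) = 0.3
(R /\ (((~Q \/ (S -> ~~S)) \/ ~(Q -> S)) /\ (P /\ P))) = min(0.9, 0.3) = 0.3
~(R /\ (((~Q \/ (S -> ~~S)) \/ ~(Q -> S)) /\ (P /\ P))): Gödel ¬ of 0.3 = 0 (operand ≠ 0)
~~(R /\ (((~Q \/ (S -> ~~S)) \/ ~(Q -> S)) /\ (P /\ P))): Gödel ¬ of 0 = 1 (operand is 0)
~S: Gödel ¬ of 0.7 = 0 (operand ≠ 0)
~Q: Gödel ¬ of 0.4 = 0 (operand ≠ 0)
(P -> ~Q): 0.3 > 0, so result = 0
(~S -> (P -> ~Q)): 0 ≤ 0, so result = 1
~(~S -> (P -> ~Q)): Gödel ¬ of 1 = 0 (operand ≠ 0)
(P \/ ~(~S -> (P -> ~Q))) = max(0.3, 0) = 0.3
(~~(R /\ (((~Q \/ (S -> ~~S)) \/ ~(Q -> S)) /\ (P /\ P))) -> (P \/ ~(~S -> (P -> ~Q)))): 1 > 0.3, so result = 0.3

0.30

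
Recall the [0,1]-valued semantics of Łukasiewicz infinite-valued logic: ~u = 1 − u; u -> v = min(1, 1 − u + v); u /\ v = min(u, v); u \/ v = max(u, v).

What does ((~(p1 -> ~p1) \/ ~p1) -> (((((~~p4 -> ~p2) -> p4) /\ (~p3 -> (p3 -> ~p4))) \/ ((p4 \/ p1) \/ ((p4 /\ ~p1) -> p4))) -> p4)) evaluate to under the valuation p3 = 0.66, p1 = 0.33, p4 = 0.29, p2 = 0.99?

~p1: Łukasiewicz ¬ gives 1 − 0.33 = 0.67
(p1 -> ~p1): min(1, 1 − 0.33 + 0.67) = 1
~(p1 -> ~p1): Łukasiewicz ¬ gives 1 − 1 = 0
~p1: Łukasiewicz ¬ gives 1 − 0.33 = 0.67
(~(p1 -> ~p1) \/ ~p1) = max(0, 0.67) = 0.67
~p4: Łukasiewicz ¬ gives 1 − 0.29 = 0.71
~~p4: Łukasiewicz ¬ gives 1 − 0.71 = 0.29
~p2: Łukasiewicz ¬ gives 1 − 0.99 = 0.01
(~~p4 -> ~p2): min(1, 1 − 0.29 + 0.01) = 0.72
((~~p4 -> ~p2) -> p4): min(1, 1 − 0.72 + 0.29) = 0.57
~p3: Łukasiewicz ¬ gives 1 − 0.66 = 0.34
~p4: Łukasiewicz ¬ gives 1 − 0.29 = 0.71
(p3 -> ~p4): min(1, 1 − 0.66 + 0.71) = 1
(~p3 -> (p3 -> ~p4)): min(1, 1 − 0.34 + 1) = 1
(((~~p4 -> ~p2) -> p4) /\ (~p3 -> (p3 -> ~p4))) = min(0.57, 1) = 0.57
(p4 \/ p1) = max(0.29, 0.33) = 0.33
~p1: Łukasiewicz ¬ gives 1 − 0.33 = 0.67
(p4 /\ ~p1) = min(0.29, 0.67) = 0.29
((p4 /\ ~p1) -> p4): min(1, 1 − 0.29 + 0.29) = 1
((p4 \/ p1) \/ ((p4 /\ ~p1) -> p4)) = max(0.33, 1) = 1
((((~~p4 -> ~p2) -> p4) /\ (~p3 -> (p3 -> ~p4))) \/ ((p4 \/ p1) \/ ((p4 /\ ~p1) -> p4))) = max(0.57, 1) = 1
(((((~~p4 -> ~p2) -> p4) /\ (~p3 -> (p3 -> ~p4))) \/ ((p4 \/ p1) \/ ((p4 /\ ~p1) -> p4))) -> p4): min(1, 1 − 1 + 0.29) = 0.29
((~(p1 -> ~p1) \/ ~p1) -> (((((~~p4 -> ~p2) -> p4) /\ (~p3 -> (p3 -> ~p4))) \/ ((p4 \/ p1) \/ ((p4 /\ ~p1) -> p4))) -> p4)): min(1, 1 − 0.67 + 0.29) = 0.62

0.62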